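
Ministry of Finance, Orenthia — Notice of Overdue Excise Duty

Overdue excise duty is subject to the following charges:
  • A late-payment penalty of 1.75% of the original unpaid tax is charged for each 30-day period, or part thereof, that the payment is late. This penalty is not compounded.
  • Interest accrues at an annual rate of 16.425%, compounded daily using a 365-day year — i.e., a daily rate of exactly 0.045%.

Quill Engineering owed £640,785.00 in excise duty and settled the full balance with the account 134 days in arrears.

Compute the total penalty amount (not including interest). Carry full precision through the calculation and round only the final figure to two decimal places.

£56,068.69

Penalty periods: ⌈134/30⌉ = 5; penalty = 5 × 1.75% × £640,785.00 = £56,068.69…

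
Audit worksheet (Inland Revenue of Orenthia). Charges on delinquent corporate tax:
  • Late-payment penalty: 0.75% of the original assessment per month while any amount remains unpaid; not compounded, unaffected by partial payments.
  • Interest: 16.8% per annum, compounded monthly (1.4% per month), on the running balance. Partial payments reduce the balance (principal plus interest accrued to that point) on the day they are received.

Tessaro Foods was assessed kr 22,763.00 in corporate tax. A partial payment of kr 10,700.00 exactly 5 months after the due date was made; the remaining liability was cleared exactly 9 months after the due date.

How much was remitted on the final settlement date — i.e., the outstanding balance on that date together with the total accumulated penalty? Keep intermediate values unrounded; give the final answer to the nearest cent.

kr 16,021.71

Balance at month 5: kr 22,763.0000 × (1 + 0.014)^5 = kr 24,401.6545…
After kr 10,700.00 payment: kr 24,401.6545… − kr 10,700.00 = kr 13,701.6545…
Balance at month 9: kr 13,701.6545… × (1 + 0.014)^4 = kr 14,485.2112…
Penalty: 9 × 0.75% × kr 22,763.00 = kr 1,536.50…
Final settlement = outstanding balance + penalty = kr 14,485.2112… + kr 1,536.50… = kr 16,021.71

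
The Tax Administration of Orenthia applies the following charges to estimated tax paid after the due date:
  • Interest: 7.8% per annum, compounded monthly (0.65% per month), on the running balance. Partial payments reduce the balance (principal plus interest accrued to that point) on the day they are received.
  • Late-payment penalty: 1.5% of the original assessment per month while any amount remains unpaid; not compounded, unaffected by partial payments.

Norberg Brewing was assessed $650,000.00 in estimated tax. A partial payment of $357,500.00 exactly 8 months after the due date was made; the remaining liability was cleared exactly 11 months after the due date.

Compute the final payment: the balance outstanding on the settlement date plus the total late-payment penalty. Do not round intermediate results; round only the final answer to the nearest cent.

$440,748.62

Balance at month 8: $650,000.0000 × (1 + 0.0065)^8 = $684,579.0280…
After $357,500.00 payment: $684,579.0280… − $357,500.00 = $327,079.0280…
Balance at month 11: $327,079.0280… × (1 + 0.0065)^3 = $333,498.6161…
Penalty: 11 × 1.5% × $650,000.00 = $107,250.00
Final settlement = outstanding balance + penalty = $333,498.6161… + $107,250.00 = $440,748.62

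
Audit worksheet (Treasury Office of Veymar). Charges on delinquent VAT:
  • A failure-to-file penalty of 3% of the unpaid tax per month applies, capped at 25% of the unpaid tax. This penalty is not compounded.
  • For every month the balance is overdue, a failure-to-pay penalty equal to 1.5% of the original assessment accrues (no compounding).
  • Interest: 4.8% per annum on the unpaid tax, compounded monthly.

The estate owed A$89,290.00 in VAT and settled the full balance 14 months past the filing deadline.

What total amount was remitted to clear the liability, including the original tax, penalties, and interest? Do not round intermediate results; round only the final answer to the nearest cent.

A$135,495.75

Failure-to-file: 14 × 3% × A$89,290.00 = A$37,501.80, capped at 25% × A$89,290.00 = A$22,322.50
Failure-to-pay penalty = 1.5% × A$89,290.00 × 14 mo = A$18,750.90
Interest (4.8%/yr ÷ 12 = 0.4%/month): A$89,290.00 × ((1 + 0.004)^14 − 1) = A$5,132.3494…
Total = A$89,290.00 + A$41,073.4000 + A$5,132.3494… = A$135,495.75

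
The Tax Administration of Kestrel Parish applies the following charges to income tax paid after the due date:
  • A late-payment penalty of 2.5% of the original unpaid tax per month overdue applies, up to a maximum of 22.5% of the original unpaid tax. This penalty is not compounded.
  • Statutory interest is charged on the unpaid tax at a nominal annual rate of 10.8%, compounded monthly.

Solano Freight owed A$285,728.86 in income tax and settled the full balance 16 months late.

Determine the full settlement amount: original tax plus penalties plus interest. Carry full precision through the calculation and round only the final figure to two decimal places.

Penalty (uncapped): 16 × 2.5% × A$285,728.86 = A$114,291.54…; cap = 22.5% × A$285,728.86 = A$64,288.99… → penalty = A$64,288.99…
Interest (10.8%/yr ÷ 12 = 0.9%/month): A$285,728.86 × ((1 + 0.009)^16 − 1) = A$44,042.3731…
Total = A$285,728.86 + A$64,288.9935 + A$44,042.3731… = A$394,060.23

A$394,060.23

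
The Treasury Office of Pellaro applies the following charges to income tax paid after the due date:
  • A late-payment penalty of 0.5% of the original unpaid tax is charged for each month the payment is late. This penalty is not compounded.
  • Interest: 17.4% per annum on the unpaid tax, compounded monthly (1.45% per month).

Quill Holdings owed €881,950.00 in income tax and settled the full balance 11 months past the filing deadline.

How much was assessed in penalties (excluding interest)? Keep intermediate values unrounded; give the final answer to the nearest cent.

€48,507.25

Late-payment penalty: 11 × 0.5% × €881,950.00 = €48,507.25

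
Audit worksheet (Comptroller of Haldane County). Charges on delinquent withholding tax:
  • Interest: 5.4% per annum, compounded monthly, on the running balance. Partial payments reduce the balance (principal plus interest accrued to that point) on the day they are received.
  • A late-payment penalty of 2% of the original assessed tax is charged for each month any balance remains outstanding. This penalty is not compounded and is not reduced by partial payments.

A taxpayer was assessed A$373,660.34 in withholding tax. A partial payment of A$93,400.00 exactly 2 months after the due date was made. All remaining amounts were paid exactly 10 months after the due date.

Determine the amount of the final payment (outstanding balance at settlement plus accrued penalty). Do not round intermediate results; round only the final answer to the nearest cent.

Monthly rate = 5.4% ÷ 12 = 0.45%
Balance at month 2: A$373,660.3400 × (1 + 0.0045)^2 = A$377,030.8497…
After A$93,400.00 payment: A$377,030.8497… − A$93,400.00 = A$283,630.8497…
Balance at month 10: A$283,630.8497… × (1 + 0.0045)^8 = A$294,003.8345…
Penalty: 10 × 2% × A$373,660.34 = A$74,732.07…
Final settlement = outstanding balance + penalty = A$294,003.8345… + A$74,732.07… = A$368,735.90

A$368,735.90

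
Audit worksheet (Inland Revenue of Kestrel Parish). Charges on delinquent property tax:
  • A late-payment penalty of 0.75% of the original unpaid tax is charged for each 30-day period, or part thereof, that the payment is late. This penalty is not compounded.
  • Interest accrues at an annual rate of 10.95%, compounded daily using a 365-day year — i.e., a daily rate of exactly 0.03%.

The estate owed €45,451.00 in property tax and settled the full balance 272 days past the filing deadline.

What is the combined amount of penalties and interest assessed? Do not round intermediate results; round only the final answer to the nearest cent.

€7,272.54

Penalty periods: ⌈272/30⌉ = 10; penalty = 10 × 0.75% × €45,451.00 = €3,408.83…
Interest: €45,451.00 × ((1 + 0.0003)^272 − 1) = €45,451.00 × 0.08500844… = €3,863.7184…
Penalties + interest = €3,408.8250 + €3,863.7184… = €7,272.54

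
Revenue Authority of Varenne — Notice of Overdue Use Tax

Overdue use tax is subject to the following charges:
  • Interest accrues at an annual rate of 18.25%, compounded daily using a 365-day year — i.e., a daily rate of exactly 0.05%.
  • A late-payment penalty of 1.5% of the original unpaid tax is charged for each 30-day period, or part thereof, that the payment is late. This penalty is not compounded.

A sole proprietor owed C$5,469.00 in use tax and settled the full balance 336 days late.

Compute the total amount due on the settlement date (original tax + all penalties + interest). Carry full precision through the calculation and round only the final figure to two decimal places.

Penalty periods: ⌈336/30⌉ = 12; penalty = 12 × 1.5% × C$5,469.00 = C$984.42
Interest: C$5,469.00 × ((1 + 0.0005)^336 − 1) = C$5,469.00 × 0.18288694… = C$1,000.2087…
Total = C$5,469.00 + C$984.4200 + C$1,000.2087… = C$7,453.63

C$7,453.63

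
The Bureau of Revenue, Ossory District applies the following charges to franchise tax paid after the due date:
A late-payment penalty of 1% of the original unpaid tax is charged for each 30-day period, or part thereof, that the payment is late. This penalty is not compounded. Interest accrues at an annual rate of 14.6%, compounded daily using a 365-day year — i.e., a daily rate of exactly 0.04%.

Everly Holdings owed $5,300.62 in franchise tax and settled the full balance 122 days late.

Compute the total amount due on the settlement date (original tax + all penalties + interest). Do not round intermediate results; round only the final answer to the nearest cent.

Penalty periods: ⌈122/30⌉ = 5; penalty = 5 × 1% × $5,300.62 = $265.03…
Interest: $5,300.62 × ((1 + 0.0004)^122 − 1) = $5,300.62 × 0.05000008… = $265.0314…
Total = $5,300.62 + $265.0310 + $265.0314… = $5,830.68

$5,830.68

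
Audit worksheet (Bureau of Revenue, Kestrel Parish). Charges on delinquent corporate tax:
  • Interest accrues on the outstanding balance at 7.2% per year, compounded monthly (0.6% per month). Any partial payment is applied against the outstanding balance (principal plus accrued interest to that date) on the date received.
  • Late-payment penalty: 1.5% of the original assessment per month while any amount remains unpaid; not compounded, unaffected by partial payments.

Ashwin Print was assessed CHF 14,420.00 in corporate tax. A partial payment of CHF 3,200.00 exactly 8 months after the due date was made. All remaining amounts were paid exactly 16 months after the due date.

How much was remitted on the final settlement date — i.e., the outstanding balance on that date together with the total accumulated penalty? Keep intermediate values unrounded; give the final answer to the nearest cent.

CHF 15,972.33

Balance at month 8: CHF 14,420.0000 × (1 + 0.006)^8 = CHF 15,126.8711…
After CHF 3,200.00 payment: CHF 15,126.8711… − CHF 3,200.00 = CHF 11,926.8711…
Balance at month 16: CHF 11,926.8711… × (1 + 0.006)^8 = CHF 12,511.5286…
Penalty: 16 × 1.5% × CHF 14,420.00 = CHF 3,460.80
Final settlement = outstanding balance + penalty = CHF 12,511.5286… + CHF 3,460.80 = CHF 15,972.33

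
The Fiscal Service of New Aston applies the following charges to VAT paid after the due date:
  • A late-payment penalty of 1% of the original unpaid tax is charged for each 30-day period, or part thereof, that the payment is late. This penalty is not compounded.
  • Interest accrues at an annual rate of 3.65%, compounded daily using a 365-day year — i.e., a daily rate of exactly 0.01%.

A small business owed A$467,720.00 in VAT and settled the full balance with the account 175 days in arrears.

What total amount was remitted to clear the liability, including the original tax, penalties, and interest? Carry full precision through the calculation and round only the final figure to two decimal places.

Penalty periods: ⌈175/30⌉ = 6; penalty = 6 × 1% × A$467,720.00 = A$28,063.20
Interest: A$467,720.00 × ((1 + 0.0001)^175 − 1) = A$467,720.00 × 0.01765313… = A$8,256.7228…
Total = A$467,720.00 + A$28,063.2000 + A$8,256.7228… = A$504,039.92

A$504,039.92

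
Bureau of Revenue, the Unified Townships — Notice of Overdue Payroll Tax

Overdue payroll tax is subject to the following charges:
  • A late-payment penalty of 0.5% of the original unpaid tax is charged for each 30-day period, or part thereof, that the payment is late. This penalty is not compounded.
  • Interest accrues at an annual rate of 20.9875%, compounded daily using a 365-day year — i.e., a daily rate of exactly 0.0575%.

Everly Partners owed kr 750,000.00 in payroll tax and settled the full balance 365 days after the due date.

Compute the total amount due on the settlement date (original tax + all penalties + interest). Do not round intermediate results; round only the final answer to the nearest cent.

kr 973,837.10

Penalty periods: ⌈365/30⌉ = 13; penalty = 13 × 0.5% × kr 750,000.00 = kr 48,750.00
Interest: kr 750,000.00 × ((1 + 0.000575)^365 − 1) = kr 750,000.00 × 0.23344946… = kr 175,087.0957…
Total = kr 750,000.00 + kr 48,750.0000 + kr 175,087.0957… = kr 973,837.10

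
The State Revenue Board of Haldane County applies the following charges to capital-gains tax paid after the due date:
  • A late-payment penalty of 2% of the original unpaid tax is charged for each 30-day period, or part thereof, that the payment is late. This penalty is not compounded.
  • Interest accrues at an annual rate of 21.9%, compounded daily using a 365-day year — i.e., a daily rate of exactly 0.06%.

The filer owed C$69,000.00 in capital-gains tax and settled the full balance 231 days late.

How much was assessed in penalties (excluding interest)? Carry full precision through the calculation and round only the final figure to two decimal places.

C$11,040.00

Penalty periods: ⌈231/30⌉ = 8; penalty = 8 × 2% × C$69,000.00 = C$11,040.00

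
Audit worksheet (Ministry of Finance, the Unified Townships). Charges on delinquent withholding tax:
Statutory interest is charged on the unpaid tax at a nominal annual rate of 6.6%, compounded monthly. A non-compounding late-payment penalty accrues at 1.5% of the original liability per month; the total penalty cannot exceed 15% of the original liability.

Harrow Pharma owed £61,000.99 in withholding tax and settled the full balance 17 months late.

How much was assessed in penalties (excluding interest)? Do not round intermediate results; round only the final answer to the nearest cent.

Penalty (uncapped): 17 × 1.5% × £61,000.99 = £15,555.25…; cap = 15% × £61,000.99 = £9,150.15… → penalty = £9,150.15…

£9,150.15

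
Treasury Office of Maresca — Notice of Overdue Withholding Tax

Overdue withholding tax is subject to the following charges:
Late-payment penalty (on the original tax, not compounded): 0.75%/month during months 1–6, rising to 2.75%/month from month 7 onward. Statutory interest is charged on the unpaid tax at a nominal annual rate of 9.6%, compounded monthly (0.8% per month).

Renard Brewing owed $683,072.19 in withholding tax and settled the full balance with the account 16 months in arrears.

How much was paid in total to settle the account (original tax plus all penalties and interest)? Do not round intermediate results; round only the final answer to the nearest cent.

Penalty, months 1–6: 6 × 0.75% × $683,072.19 = $30,738.25…
Penalty, months 7–16: 10 × 2.75% × $683,072.19 = $187,844.85…
Interest: $683,072.19 × ((1 + 0.008)^16 − 1) = $683,072.19 × 0.1359743… = $92,880.2765…
Total = $683,072.19 + $218,583.1008 + $92,880.2765… = $994,535.57

$994,535.57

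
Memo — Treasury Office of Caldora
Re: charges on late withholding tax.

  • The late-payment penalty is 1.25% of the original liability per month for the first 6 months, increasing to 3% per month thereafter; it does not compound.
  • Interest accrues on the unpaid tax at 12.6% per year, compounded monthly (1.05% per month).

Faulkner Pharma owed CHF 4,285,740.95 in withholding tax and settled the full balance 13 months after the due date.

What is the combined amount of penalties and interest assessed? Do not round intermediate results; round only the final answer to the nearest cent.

Penalty, months 1–6: 6 × 1.25% × CHF 4,285,740.95 = CHF 321,430.57…
Penalty, months 7–13: 7 × 3% × CHF 4,285,740.95 = CHF 900,005.60…
Interest: CHF 4,285,740.95 × ((1 + 0.0105)^13 − 1) = CHF 4,285,740.95 × 0.1454394… = CHF 623,315.7560…
Penalties + interest = CHF 1,221,436.1708… + CHF 623,315.7560… = CHF 1,844,751.93

CHF 1,844,751.93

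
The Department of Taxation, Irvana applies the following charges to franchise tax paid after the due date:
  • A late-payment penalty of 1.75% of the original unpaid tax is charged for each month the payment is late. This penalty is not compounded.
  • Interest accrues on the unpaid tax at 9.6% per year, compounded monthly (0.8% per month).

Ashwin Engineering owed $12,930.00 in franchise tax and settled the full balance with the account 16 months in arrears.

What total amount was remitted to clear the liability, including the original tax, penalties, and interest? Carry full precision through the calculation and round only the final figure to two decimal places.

Late-payment penalty: 16 × 1.75% × $12,930.00 = $3,620.40
Interest: $12,930.00 × ((1 + 0.008)^16 − 1) = $12,930.00 × 0.1359743… = $1,758.1480…
Total = $12,930.00 + $3,620.4000 + $1,758.1480… = $18,308.55

$18,308.55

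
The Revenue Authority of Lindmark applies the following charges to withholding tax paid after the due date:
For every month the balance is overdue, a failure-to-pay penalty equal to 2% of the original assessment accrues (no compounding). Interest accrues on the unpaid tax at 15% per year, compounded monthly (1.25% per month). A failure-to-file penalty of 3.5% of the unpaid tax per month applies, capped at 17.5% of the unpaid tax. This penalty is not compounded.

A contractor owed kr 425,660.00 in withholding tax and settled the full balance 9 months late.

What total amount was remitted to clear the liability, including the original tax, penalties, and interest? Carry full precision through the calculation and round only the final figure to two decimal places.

Failure-to-file: 9 × 3.5% × kr 425,660.00 = kr 134,082.90, capped at 17.5% × kr 425,660.00 = kr 74,490.50
Failure-to-pay penalty: 9 × 2% × kr 425,660.00 = kr 76,618.80
Interest: kr 425,660.00 × ((1 + 0.0125)^9 − 1) = kr 425,660.00 × 0.1182922… = kr 50,352.2483…
Total = kr 425,660.00 + kr 151,109.3000 + kr 50,352.2483… = kr 627,121.55

kr 627,121.55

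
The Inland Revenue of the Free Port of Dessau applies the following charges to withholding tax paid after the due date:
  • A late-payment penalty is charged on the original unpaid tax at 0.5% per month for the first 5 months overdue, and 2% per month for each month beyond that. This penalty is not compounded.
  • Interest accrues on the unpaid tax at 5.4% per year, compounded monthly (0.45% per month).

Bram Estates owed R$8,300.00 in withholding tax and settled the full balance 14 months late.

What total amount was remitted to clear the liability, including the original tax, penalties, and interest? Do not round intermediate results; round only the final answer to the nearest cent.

R$10,539.97

Penalty, months 1–5: 5 × 0.5% × R$8,300.00 = R$207.50
Penalty, months 6–14: 9 × 2% × R$8,300.00 = R$1,494.00
Interest: R$8,300.00 × ((1 + 0.0045)^14 − 1) = R$8,300.00 × 0.0648763… = R$538.4736…
Total = R$8,300.00 + R$1,701.5000 + R$538.4736… = R$10,539.97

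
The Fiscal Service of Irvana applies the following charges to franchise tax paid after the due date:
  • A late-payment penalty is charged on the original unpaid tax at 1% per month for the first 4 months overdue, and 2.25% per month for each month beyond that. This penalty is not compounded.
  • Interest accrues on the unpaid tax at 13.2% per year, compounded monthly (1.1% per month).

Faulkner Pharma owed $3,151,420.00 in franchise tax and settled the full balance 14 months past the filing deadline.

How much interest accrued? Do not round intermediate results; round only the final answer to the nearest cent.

Interest: $3,151,420.00 × ((1 + 0.011)^14 − 1) = $3,151,420.00 × 0.1655105… = $521,592.9973…

$521,593.00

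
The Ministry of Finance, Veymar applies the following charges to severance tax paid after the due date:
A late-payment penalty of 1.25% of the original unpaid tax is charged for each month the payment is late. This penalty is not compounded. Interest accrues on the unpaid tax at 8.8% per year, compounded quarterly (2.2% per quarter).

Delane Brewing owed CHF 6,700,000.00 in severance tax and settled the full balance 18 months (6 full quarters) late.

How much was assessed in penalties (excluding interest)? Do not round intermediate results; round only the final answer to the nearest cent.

Late-payment penalty: 18 × 1.25% × CHF 6,700,000.00 = CHF 1,507,500.00

CHF 1,507,500.00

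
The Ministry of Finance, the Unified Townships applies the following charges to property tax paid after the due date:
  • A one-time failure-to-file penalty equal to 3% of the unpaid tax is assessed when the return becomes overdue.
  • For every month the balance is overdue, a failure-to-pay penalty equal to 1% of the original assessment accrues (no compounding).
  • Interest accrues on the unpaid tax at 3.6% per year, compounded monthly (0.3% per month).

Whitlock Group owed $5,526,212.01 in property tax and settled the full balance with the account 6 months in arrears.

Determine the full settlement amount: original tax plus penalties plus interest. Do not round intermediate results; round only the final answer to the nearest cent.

Failure-to-file penalty: 3% × $5,526,212.01 = $165,786.36…
Failure-to-pay penalty: 6 × 1% × $5,526,212.01 = $331,572.72…
Interest: $5,526,212.01 × ((1 + 0.003)^6 − 1) = $5,526,212.01 × 0.0181355… = $100,220.8457…
Total = $5,526,212.01 + $497,359.0809 + $100,220.8457… = $6,123,791.94

$6,123,791.94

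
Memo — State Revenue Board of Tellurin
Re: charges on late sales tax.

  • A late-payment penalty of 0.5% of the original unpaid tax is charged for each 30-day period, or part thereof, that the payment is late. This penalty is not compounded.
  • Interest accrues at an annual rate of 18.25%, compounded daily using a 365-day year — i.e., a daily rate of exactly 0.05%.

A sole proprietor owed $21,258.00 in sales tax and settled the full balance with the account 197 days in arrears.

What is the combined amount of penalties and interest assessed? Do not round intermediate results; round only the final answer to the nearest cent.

$2,943.96

Penalty periods: ⌈197/30⌉ = 7; penalty = 7 × 0.5% × $21,258.00 = $744.03
Interest: $21,258.00 × ((1 + 0.0005)^197 − 1) = $21,258.00 × 0.10348724… = $2,199.9317…
Penalties + interest = $744.0300 + $2,199.9317… = $2,943.96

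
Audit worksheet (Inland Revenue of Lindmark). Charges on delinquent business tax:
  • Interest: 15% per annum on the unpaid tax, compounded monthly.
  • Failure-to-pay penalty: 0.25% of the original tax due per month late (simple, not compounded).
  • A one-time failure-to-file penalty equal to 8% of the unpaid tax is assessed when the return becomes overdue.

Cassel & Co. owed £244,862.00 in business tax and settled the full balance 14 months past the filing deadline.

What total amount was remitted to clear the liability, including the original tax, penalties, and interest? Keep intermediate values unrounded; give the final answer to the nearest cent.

Failure-to-file penalty: 8% × £244,862.00 = £19,588.96
Failure-to-pay penalty: 14 × 0.25% × £244,862.00 = £8,570.17
Interest (15%/yr ÷ 12 = 1.25%/month): £244,862.00 × ((1 + 0.0125)^14 − 1) = £46,512.6996…
Total = £244,862.00 + £28,159.1300 + £46,512.6996… = £319,533.83

£319,533.83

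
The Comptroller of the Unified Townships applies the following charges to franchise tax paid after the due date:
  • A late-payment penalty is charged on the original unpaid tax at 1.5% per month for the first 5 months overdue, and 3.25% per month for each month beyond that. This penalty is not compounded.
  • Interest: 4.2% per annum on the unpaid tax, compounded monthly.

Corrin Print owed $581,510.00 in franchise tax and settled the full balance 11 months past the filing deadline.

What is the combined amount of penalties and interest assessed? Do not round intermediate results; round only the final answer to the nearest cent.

$179,791.77

Penalty, months 1–5: 5 × 1.5% × $581,510.00 = $43,613.25
Penalty, months 6–11: 6 × 3.25% × $581,510.00 = $113,394.45
Interest (4.2%/yr ÷ 12 = 0.35%/month): $581,510.00 × ((1 + 0.0035)^11 − 1) = $22,784.0701…
Penalties + interest = $157,007.7000 + $22,784.0701… = $179,791.77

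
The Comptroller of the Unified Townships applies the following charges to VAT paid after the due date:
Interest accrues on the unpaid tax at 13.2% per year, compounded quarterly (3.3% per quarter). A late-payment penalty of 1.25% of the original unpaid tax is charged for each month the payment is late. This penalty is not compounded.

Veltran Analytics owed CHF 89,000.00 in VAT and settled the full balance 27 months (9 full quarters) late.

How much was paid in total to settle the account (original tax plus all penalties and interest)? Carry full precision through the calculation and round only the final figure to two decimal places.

Late-payment penalty: 27 × 1.25% × CHF 89,000.00 = CHF 30,037.50
Interest: CHF 89,000.00 × ((1 + 0.033)^9 − 1) = CHF 89,000.00 × 0.3393772… = CHF 30,204.5686…
Total = CHF 89,000.00 + CHF 30,037.5000 + CHF 30,204.5686… = CHF 149,242.07

CHF 149,242.07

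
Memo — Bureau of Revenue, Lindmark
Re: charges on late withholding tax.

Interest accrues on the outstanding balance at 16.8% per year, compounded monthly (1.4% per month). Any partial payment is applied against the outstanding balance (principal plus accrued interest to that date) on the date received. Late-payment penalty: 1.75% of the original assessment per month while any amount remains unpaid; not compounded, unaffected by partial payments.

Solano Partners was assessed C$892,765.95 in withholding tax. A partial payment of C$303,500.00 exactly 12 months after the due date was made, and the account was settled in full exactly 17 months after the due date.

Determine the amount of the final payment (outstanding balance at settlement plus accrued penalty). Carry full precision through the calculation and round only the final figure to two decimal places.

Balance at month 12: C$892,765.9500 × (1 + 0.014)^12 = C$1,054,855.7582…
After C$303,500.00 payment: C$1,054,855.7582… − C$303,500.00 = C$751,355.7582…
Balance at month 17: C$751,355.7582… × (1 + 0.014)^5 = C$805,444.0805…
Penalty: 17 × 1.75% × C$892,765.95 = C$265,597.87…
Final settlement = outstanding balance + penalty = C$805,444.0805… + C$265,597.87… = C$1,071,041.95

C$1,071,041.95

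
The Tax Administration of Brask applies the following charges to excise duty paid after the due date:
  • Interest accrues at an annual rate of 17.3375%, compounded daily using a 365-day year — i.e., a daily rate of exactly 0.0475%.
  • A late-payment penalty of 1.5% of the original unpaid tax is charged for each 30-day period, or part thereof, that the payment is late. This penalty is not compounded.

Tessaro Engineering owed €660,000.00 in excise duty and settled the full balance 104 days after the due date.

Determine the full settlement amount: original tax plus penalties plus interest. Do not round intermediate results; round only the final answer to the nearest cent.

€733,014.61

Penalty periods: ⌈104/30⌉ = 4; penalty = 4 × 1.5% × €660,000.00 = €39,600.00
Interest: €660,000.00 × ((1 + 0.000475)^104 − 1) = €660,000.00 × 0.05062820… = €33,414.6122…
Total = €660,000.00 + €39,600.0000 + €33,414.6122… = €733,014.61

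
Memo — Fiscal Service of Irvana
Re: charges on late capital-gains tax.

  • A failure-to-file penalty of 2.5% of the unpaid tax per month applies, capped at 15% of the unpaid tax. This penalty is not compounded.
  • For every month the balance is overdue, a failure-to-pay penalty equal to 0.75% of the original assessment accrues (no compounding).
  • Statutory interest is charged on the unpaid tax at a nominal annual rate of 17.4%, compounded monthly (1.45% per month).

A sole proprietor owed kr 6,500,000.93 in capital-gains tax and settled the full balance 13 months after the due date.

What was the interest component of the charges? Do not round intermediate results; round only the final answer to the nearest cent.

Interest: kr 6,500,000.93 × ((1 + 0.0145)^13 − 1) = kr 6,500,000.93 × 0.2058039… = kr 1,337,725.2455…

kr 1,337,725.25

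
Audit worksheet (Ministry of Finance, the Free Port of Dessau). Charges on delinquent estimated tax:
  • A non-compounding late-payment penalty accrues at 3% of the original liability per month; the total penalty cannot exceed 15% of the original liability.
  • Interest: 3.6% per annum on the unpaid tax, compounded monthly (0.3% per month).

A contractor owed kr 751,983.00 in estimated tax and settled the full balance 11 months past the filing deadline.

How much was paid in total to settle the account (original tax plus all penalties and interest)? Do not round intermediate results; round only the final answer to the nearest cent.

kr 889,971.49

Penalty (uncapped): 11 × 3% × kr 751,983.00 = kr 248,154.39; cap = 15% × kr 751,983.00 = kr 112,797.45 → penalty = kr 112,797.45
Interest: kr 751,983.00 × ((1 + 0.003)^11 − 1) = kr 751,983.00 × 0.0334995… = kr 25,191.0409…
Total = kr 751,983.00 + kr 112,797.4500 + kr 25,191.0409… = kr 889,971.49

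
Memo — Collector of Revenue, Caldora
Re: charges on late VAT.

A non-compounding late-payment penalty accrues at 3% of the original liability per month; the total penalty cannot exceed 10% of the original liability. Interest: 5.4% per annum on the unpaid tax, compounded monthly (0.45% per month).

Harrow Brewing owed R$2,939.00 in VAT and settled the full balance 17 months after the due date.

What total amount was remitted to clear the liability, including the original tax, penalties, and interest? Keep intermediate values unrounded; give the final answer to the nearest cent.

Penalty (uncapped): 17 × 3% × R$2,939.00 = R$1,498.89; cap = 10% × R$2,939.00 = R$293.90 → penalty = R$293.90
Interest: R$2,939.00 × ((1 + 0.0045)^17 − 1) = R$2,939.00 × 0.0793170… = R$233.1125…
Total = R$2,939.00 + R$293.9000 + R$233.1125… = R$3,466.01

R$3,466.01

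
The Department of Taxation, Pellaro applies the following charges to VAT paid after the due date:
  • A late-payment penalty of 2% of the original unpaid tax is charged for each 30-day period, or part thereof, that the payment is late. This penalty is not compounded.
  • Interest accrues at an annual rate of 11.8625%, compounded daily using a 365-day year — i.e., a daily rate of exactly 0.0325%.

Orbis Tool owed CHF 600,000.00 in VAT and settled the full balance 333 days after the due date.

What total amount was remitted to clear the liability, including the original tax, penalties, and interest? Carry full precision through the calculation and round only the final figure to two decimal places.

CHF 812,567.31

Penalty periods: ⌈333/30⌉ = 12; penalty = 12 × 2% × CHF 600,000.00 = CHF 144,000.00
Interest: CHF 600,000.00 × ((1 + 0.000325)^333 − 1) = CHF 600,000.00 × 0.11427884… = CHF 68,567.3052…
Total = CHF 600,000.00 + CHF 144,000.0000 + CHF 68,567.3052… = CHF 812,567.31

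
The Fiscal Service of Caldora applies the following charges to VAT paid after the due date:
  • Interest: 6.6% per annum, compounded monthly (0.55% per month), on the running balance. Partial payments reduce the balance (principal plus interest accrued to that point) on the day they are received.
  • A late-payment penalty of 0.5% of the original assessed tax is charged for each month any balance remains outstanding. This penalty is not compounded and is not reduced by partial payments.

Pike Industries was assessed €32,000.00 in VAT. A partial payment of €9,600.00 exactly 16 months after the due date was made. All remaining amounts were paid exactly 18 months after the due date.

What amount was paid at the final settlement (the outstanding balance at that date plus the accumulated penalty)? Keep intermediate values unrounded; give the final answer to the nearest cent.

Balance at month 16: €32,000.0000 × (1 + 0.0055)^16 = €34,935.1954…
After €9,600.00 payment: €34,935.1954… − €9,600.00 = €25,335.1954…
Balance at month 18: €25,335.1954… × (1 + 0.0055)^2 = €25,614.6490…
Penalty: 18 × 0.5% × €32,000.00 = €2,880.00
Final settlement = outstanding balance + penalty = €25,614.6490… + €2,880.00 = €28,494.65

€28,494.65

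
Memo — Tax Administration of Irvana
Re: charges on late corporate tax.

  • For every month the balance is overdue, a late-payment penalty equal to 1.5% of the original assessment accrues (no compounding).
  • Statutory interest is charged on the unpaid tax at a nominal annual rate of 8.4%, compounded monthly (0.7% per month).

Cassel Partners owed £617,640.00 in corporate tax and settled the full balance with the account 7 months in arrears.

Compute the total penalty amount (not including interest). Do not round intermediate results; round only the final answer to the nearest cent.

£64,852.20

Late-payment penalty = 1.5% × £617,640.00 × 7 mo = £64,852.20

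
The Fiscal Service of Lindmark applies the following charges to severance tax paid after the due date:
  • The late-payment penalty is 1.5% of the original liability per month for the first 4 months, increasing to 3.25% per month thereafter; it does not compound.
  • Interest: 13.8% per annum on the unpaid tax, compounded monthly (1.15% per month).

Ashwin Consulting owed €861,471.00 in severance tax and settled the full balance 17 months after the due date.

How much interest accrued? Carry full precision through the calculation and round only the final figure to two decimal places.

Interest: €861,471.00 × ((1 + 0.0115)^17 − 1) = €861,471.00 × 0.2145631… = €184,839.8841…

€184,839.88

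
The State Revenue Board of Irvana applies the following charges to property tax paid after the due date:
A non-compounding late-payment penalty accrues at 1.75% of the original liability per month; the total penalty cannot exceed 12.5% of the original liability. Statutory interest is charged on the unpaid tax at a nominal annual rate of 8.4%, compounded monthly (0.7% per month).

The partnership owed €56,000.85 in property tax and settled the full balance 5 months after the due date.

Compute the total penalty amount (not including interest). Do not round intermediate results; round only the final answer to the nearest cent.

Penalty: 5 × 1.75% × €56,000.85 = €4,900.07… (below the 12.5% cap of €7,000.11…)

€4,900.07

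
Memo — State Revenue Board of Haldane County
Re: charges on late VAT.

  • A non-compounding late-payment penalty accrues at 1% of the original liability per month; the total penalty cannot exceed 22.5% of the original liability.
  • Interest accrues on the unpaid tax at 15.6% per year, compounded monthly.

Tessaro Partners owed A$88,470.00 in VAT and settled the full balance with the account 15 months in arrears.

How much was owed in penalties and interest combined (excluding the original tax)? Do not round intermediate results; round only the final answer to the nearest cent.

Penalty: 15 × 1% × A$88,470.00 = A$13,270.50 (below the 22.5% cap of A$19,905.75)
Interest (15.6%/yr ÷ 12 = 1.3%/month): A$88,470.00 × ((1 + 0.013)^15 − 1) = A$18,913.5377…
Penalties + interest = A$13,270.5000 + A$18,913.5377… = A$32,184.04

A$32,184.04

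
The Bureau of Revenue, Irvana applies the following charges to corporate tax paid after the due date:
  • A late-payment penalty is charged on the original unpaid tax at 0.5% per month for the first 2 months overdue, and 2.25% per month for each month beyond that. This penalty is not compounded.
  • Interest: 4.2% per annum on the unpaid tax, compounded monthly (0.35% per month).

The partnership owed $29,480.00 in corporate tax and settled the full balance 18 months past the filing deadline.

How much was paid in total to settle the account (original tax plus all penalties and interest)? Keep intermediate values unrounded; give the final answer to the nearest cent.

Penalty, months 1–2: 2 × 0.5% × $29,480.00 = $294.80
Penalty, months 3–18: 16 × 2.25% × $29,480.00 = $10,612.80
Interest: $29,480.00 × ((1 + 0.0035)^18 − 1) = $29,480.00 × 0.0649097… = $1,913.5379…
Total = $29,480.00 + $10,907.6000 + $1,913.5379… = $42,301.14

$42,301.14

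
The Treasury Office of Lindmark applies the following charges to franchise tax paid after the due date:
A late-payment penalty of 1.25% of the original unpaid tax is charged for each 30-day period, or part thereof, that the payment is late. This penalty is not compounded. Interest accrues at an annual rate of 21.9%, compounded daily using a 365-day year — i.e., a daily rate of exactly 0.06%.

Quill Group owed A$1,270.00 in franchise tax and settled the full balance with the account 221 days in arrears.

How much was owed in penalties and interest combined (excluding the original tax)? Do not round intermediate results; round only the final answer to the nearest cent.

Penalty periods: ⌈221/30⌉ = 8; penalty = 8 × 1.25% × A$1,270.00 = A$127.00
Interest: A$1,270.00 × ((1 + 0.0006)^221 − 1) = A$1,270.00 × 0.14174779… = A$180.0197…
Penalties + interest = A$127.0000 + A$180.0197… = A$307.02

A$307.02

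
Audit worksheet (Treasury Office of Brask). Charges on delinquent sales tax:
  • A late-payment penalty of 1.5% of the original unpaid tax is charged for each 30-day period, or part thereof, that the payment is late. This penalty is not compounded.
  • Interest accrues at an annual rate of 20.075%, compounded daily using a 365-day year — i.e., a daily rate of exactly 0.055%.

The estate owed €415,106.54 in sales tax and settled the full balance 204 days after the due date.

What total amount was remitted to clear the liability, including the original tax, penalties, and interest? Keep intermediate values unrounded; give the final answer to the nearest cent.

€507,966.74

Penalty periods: ⌈204/30⌉ = 7; penalty = 7 × 1.5% × €415,106.54 = €43,586.19…
Interest: €415,106.54 × ((1 + 0.00055)^204 − 1) = €415,106.54 × 0.11870208… = €49,274.0098…
Total = €415,106.54 + €43,586.1867 + €49,274.0098… = €507,966.74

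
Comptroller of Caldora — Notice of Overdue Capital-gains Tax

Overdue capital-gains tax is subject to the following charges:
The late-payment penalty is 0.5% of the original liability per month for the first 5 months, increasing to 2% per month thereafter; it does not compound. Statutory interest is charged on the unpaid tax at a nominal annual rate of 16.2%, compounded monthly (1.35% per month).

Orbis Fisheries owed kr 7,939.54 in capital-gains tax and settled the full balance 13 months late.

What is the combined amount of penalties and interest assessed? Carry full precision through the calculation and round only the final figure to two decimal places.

Penalty, months 1–5: 5 × 0.5% × kr 7,939.54 = kr 198.49…
Penalty, months 6–13: 8 × 2% × kr 7,939.54 = kr 1,270.33…
Interest: kr 7,939.54 × ((1 + 0.0135)^13 − 1) = kr 7,939.54 × 0.1904435… = kr 1,512.0338…
Penalties + interest = kr 1,468.8149 + kr 1,512.0338… = kr 2,980.85

kr 2,980.85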